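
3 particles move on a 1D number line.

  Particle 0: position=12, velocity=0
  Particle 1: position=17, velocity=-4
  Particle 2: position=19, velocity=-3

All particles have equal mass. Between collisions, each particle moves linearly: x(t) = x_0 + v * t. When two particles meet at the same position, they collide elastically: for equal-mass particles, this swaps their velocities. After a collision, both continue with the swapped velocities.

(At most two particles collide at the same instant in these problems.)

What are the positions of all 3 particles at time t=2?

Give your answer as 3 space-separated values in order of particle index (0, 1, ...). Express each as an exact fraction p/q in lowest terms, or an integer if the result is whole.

Collision at t=5/4: particles 0 and 1 swap velocities; positions: p0=12 p1=12 p2=61/4; velocities now: v0=-4 v1=0 v2=-3
Advance to t=2 (no further collisions before then); velocities: v0=-4 v1=0 v2=-3; positions = 9 12 13

Answer: 9 12 13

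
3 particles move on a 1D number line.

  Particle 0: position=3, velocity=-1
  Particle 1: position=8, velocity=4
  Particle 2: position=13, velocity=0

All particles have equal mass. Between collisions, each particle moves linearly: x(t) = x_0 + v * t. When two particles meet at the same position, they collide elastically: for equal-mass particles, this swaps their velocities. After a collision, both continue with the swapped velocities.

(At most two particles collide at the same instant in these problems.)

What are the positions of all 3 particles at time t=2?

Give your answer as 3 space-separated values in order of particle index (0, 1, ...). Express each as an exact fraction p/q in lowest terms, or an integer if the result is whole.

Collision at t=5/4: particles 1 and 2 swap velocities; positions: p0=7/4 p1=13 p2=13; velocities now: v0=-1 v1=0 v2=4
Advance to t=2 (no further collisions before then); velocities: v0=-1 v1=0 v2=4; positions = 1 13 16

Answer: 1 13 16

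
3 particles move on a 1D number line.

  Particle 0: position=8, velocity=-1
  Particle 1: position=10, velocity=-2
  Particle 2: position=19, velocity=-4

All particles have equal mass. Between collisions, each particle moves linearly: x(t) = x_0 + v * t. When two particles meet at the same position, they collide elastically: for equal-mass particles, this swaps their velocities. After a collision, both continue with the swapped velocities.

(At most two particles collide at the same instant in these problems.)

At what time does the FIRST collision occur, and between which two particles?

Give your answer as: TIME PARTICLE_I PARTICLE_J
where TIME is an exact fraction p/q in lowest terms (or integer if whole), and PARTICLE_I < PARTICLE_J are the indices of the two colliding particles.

Answer: 2 0 1

Derivation:
Pair (0,1): pos 8,10 vel -1,-2 -> gap=2, closing at 1/unit, collide at t=2
Pair (1,2): pos 10,19 vel -2,-4 -> gap=9, closing at 2/unit, collide at t=9/2
Earliest collision: t=2 between 0 and 1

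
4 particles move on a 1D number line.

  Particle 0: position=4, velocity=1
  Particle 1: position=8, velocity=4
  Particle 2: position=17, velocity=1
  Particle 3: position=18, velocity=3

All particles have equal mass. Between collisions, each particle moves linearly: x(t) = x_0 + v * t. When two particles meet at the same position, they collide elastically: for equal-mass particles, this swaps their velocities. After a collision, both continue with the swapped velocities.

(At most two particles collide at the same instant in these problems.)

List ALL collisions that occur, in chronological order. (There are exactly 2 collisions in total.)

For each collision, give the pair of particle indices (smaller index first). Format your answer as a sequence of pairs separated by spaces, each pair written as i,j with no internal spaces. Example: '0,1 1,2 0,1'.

Answer: 1,2 2,3

Derivation:
Collision at t=3: particles 1 and 2 swap velocities; positions: p0=7 p1=20 p2=20 p3=27; velocities now: v0=1 v1=1 v2=4 v3=3
Collision at t=10: particles 2 and 3 swap velocities; positions: p0=14 p1=27 p2=48 p3=48; velocities now: v0=1 v1=1 v2=3 v3=4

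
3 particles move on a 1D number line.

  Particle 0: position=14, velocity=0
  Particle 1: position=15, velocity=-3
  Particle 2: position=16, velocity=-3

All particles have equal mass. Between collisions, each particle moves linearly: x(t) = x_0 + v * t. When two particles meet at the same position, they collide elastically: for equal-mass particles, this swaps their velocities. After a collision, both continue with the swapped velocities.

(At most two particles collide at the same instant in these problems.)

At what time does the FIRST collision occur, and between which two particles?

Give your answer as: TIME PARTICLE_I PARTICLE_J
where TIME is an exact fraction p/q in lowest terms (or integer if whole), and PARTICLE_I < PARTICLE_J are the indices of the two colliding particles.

Pair (0,1): pos 14,15 vel 0,-3 -> gap=1, closing at 3/unit, collide at t=1/3
Pair (1,2): pos 15,16 vel -3,-3 -> not approaching (rel speed 0 <= 0)
Earliest collision: t=1/3 between 0 and 1

Answer: 1/3 0 1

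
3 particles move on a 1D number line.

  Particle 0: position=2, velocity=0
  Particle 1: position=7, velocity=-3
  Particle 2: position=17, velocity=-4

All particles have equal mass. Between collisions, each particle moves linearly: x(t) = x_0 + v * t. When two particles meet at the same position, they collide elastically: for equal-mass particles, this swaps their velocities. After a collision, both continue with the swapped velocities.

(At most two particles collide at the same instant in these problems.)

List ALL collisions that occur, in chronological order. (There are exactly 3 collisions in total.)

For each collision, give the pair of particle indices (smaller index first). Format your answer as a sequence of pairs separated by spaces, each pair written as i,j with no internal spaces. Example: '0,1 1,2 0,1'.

Collision at t=5/3: particles 0 and 1 swap velocities; positions: p0=2 p1=2 p2=31/3; velocities now: v0=-3 v1=0 v2=-4
Collision at t=15/4: particles 1 and 2 swap velocities; positions: p0=-17/4 p1=2 p2=2; velocities now: v0=-3 v1=-4 v2=0
Collision at t=10: particles 0 and 1 swap velocities; positions: p0=-23 p1=-23 p2=2; velocities now: v0=-4 v1=-3 v2=0

Answer: 0,1 1,2 0,1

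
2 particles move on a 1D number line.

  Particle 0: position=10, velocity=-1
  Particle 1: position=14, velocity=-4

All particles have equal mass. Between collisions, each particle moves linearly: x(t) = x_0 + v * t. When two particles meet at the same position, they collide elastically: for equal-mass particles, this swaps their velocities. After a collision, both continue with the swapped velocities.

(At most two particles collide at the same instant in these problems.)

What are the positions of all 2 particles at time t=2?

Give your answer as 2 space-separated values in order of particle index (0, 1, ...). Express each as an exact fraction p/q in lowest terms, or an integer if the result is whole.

Answer: 6 8

Derivation:
Collision at t=4/3: particles 0 and 1 swap velocities; positions: p0=26/3 p1=26/3; velocities now: v0=-4 v1=-1
Advance to t=2 (no further collisions before then); velocities: v0=-4 v1=-1; positions = 6 8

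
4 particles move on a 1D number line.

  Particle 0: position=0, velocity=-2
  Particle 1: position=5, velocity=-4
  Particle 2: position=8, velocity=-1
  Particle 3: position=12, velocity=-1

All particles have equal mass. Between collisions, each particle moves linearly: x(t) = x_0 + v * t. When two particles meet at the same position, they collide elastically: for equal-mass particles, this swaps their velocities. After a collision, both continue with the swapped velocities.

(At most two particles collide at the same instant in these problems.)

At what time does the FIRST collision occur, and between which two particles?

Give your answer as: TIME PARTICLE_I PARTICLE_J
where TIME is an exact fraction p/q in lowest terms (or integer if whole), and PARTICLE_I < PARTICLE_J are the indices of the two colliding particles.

Answer: 5/2 0 1

Derivation:
Pair (0,1): pos 0,5 vel -2,-4 -> gap=5, closing at 2/unit, collide at t=5/2
Pair (1,2): pos 5,8 vel -4,-1 -> not approaching (rel speed -3 <= 0)
Pair (2,3): pos 8,12 vel -1,-1 -> not approaching (rel speed 0 <= 0)
Earliest collision: t=5/2 between 0 and 1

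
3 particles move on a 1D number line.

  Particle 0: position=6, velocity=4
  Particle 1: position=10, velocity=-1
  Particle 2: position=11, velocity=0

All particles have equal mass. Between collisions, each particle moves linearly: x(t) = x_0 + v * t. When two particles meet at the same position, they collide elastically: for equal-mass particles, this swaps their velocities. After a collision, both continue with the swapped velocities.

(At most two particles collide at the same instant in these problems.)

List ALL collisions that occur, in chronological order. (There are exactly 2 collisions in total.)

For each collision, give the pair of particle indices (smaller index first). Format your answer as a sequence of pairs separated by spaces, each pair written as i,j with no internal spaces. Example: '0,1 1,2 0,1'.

Answer: 0,1 1,2

Derivation:
Collision at t=4/5: particles 0 and 1 swap velocities; positions: p0=46/5 p1=46/5 p2=11; velocities now: v0=-1 v1=4 v2=0
Collision at t=5/4: particles 1 and 2 swap velocities; positions: p0=35/4 p1=11 p2=11; velocities now: v0=-1 v1=0 v2=4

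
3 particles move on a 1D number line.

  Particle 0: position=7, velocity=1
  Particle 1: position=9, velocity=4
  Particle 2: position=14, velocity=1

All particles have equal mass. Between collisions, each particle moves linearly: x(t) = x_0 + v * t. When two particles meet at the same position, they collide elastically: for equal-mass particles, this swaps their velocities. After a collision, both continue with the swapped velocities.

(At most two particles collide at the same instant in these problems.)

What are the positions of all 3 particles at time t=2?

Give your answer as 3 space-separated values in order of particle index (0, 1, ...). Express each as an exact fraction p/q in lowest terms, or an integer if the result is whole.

Collision at t=5/3: particles 1 and 2 swap velocities; positions: p0=26/3 p1=47/3 p2=47/3; velocities now: v0=1 v1=1 v2=4
Advance to t=2 (no further collisions before then); velocities: v0=1 v1=1 v2=4; positions = 9 16 17

Answer: 9 16 17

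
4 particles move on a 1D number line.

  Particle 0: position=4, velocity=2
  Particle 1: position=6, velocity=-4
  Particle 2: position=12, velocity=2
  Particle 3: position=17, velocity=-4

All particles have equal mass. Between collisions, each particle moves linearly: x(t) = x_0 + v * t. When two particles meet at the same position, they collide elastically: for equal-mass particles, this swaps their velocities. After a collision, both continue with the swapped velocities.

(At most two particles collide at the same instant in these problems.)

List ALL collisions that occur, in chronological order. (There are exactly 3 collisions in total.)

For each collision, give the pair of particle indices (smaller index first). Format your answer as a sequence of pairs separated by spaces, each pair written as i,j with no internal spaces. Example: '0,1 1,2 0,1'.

Collision at t=1/3: particles 0 and 1 swap velocities; positions: p0=14/3 p1=14/3 p2=38/3 p3=47/3; velocities now: v0=-4 v1=2 v2=2 v3=-4
Collision at t=5/6: particles 2 and 3 swap velocities; positions: p0=8/3 p1=17/3 p2=41/3 p3=41/3; velocities now: v0=-4 v1=2 v2=-4 v3=2
Collision at t=13/6: particles 1 and 2 swap velocities; positions: p0=-8/3 p1=25/3 p2=25/3 p3=49/3; velocities now: v0=-4 v1=-4 v2=2 v3=2

Answer: 0,1 2,3 1,2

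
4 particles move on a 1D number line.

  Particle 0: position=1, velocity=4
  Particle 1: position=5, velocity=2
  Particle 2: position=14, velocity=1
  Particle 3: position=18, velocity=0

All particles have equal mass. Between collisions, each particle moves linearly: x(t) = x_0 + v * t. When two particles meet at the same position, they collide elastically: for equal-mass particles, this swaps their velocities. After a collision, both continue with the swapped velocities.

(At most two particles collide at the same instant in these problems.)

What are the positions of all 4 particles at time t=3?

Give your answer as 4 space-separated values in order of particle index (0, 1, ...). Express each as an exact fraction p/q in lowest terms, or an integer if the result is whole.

Collision at t=2: particles 0 and 1 swap velocities; positions: p0=9 p1=9 p2=16 p3=18; velocities now: v0=2 v1=4 v2=1 v3=0
Advance to t=3 (no further collisions before then); velocities: v0=2 v1=4 v2=1 v3=0; positions = 11 13 17 18

Answer: 11 13 17 18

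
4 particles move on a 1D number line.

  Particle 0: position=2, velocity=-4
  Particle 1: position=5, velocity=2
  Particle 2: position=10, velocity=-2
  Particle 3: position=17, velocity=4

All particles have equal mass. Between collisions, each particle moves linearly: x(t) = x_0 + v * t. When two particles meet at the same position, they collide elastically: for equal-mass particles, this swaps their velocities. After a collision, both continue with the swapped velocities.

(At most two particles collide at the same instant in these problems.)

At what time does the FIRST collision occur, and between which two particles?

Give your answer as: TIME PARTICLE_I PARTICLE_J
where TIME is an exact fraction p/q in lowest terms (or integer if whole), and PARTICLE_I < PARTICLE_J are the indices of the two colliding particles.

Answer: 5/4 1 2

Derivation:
Pair (0,1): pos 2,5 vel -4,2 -> not approaching (rel speed -6 <= 0)
Pair (1,2): pos 5,10 vel 2,-2 -> gap=5, closing at 4/unit, collide at t=5/4
Pair (2,3): pos 10,17 vel -2,4 -> not approaching (rel speed -6 <= 0)
Earliest collision: t=5/4 between 1 and 2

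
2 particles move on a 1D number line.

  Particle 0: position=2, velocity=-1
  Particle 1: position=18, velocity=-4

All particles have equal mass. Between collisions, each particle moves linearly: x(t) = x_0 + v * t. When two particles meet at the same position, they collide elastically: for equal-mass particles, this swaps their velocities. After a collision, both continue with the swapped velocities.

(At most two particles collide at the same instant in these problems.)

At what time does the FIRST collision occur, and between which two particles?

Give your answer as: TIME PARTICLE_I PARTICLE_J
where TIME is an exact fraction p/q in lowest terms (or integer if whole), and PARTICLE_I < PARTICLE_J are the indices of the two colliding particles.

Answer: 16/3 0 1

Derivation:
Pair (0,1): pos 2,18 vel -1,-4 -> gap=16, closing at 3/unit, collide at t=16/3
Earliest collision: t=16/3 between 0 and 1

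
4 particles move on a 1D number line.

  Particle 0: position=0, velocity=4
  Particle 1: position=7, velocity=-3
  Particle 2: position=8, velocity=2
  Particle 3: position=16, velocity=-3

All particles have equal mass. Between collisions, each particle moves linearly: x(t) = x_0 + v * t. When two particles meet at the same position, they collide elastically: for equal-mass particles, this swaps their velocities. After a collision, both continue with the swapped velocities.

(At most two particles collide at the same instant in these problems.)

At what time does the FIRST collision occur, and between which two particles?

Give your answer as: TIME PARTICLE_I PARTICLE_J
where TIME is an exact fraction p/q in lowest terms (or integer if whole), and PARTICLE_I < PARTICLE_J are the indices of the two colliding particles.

Answer: 1 0 1

Derivation:
Pair (0,1): pos 0,7 vel 4,-3 -> gap=7, closing at 7/unit, collide at t=1
Pair (1,2): pos 7,8 vel -3,2 -> not approaching (rel speed -5 <= 0)
Pair (2,3): pos 8,16 vel 2,-3 -> gap=8, closing at 5/unit, collide at t=8/5
Earliest collision: t=1 between 0 and 1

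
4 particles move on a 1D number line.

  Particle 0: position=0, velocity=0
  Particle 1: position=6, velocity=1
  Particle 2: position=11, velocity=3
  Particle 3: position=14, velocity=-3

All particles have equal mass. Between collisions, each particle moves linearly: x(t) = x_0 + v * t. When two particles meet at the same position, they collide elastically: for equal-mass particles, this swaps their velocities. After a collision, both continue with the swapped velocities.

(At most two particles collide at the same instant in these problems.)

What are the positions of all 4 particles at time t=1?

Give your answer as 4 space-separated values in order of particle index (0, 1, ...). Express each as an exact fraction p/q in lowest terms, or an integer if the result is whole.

Collision at t=1/2: particles 2 and 3 swap velocities; positions: p0=0 p1=13/2 p2=25/2 p3=25/2; velocities now: v0=0 v1=1 v2=-3 v3=3
Advance to t=1 (no further collisions before then); velocities: v0=0 v1=1 v2=-3 v3=3; positions = 0 7 11 14

Answer: 0 7 11 14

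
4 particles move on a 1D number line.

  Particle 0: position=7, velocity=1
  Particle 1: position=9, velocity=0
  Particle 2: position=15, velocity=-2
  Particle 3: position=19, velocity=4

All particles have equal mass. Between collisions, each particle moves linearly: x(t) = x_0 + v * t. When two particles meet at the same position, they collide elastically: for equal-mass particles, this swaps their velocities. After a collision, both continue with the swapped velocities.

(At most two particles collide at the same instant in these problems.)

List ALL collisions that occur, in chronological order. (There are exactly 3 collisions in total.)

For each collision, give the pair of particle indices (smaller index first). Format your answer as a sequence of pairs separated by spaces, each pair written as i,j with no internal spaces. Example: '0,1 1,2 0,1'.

Collision at t=2: particles 0 and 1 swap velocities; positions: p0=9 p1=9 p2=11 p3=27; velocities now: v0=0 v1=1 v2=-2 v3=4
Collision at t=8/3: particles 1 and 2 swap velocities; positions: p0=9 p1=29/3 p2=29/3 p3=89/3; velocities now: v0=0 v1=-2 v2=1 v3=4
Collision at t=3: particles 0 and 1 swap velocities; positions: p0=9 p1=9 p2=10 p3=31; velocities now: v0=-2 v1=0 v2=1 v3=4

Answer: 0,1 1,2 0,1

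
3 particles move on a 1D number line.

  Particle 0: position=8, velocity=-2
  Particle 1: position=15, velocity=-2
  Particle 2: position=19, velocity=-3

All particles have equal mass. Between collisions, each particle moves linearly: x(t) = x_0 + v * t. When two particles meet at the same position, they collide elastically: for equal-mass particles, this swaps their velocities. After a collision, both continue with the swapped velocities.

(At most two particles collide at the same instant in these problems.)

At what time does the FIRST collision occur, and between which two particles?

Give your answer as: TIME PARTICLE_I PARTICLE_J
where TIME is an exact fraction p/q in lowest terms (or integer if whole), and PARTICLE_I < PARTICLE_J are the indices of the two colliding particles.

Pair (0,1): pos 8,15 vel -2,-2 -> not approaching (rel speed 0 <= 0)
Pair (1,2): pos 15,19 vel -2,-3 -> gap=4, closing at 1/unit, collide at t=4
Earliest collision: t=4 between 1 and 2

Answer: 4 1 2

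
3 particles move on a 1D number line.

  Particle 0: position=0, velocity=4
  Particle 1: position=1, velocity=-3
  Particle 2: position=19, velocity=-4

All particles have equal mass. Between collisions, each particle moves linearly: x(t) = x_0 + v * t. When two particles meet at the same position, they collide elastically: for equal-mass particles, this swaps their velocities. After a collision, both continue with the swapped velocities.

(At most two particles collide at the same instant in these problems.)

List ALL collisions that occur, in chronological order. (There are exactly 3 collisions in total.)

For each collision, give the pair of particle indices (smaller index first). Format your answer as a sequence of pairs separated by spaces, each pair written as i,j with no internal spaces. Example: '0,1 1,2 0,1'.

Answer: 0,1 1,2 0,1

Derivation:
Collision at t=1/7: particles 0 and 1 swap velocities; positions: p0=4/7 p1=4/7 p2=129/7; velocities now: v0=-3 v1=4 v2=-4
Collision at t=19/8: particles 1 and 2 swap velocities; positions: p0=-49/8 p1=19/2 p2=19/2; velocities now: v0=-3 v1=-4 v2=4
Collision at t=18: particles 0 and 1 swap velocities; positions: p0=-53 p1=-53 p2=72; velocities now: v0=-4 v1=-3 v2=4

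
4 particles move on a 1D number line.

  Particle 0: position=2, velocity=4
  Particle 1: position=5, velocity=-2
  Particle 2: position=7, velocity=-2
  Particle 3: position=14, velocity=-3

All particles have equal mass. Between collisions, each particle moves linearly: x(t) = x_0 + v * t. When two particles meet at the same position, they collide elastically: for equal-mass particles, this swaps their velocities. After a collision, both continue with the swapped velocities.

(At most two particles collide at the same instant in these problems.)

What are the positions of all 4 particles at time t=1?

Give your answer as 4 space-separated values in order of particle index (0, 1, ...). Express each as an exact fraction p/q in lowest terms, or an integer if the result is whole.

Answer: 3 5 6 11

Derivation:
Collision at t=1/2: particles 0 and 1 swap velocities; positions: p0=4 p1=4 p2=6 p3=25/2; velocities now: v0=-2 v1=4 v2=-2 v3=-3
Collision at t=5/6: particles 1 and 2 swap velocities; positions: p0=10/3 p1=16/3 p2=16/3 p3=23/2; velocities now: v0=-2 v1=-2 v2=4 v3=-3
Advance to t=1 (no further collisions before then); velocities: v0=-2 v1=-2 v2=4 v3=-3; positions = 3 5 6 11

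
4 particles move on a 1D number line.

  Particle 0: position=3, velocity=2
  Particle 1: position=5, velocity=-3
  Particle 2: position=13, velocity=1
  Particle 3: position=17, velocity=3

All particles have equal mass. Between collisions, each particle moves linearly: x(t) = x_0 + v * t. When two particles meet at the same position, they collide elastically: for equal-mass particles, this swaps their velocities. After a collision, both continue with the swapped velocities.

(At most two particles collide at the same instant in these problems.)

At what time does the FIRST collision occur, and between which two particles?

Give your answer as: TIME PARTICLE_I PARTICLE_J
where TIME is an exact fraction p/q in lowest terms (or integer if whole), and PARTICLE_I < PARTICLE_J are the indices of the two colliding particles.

Pair (0,1): pos 3,5 vel 2,-3 -> gap=2, closing at 5/unit, collide at t=2/5
Pair (1,2): pos 5,13 vel -3,1 -> not approaching (rel speed -4 <= 0)
Pair (2,3): pos 13,17 vel 1,3 -> not approaching (rel speed -2 <= 0)
Earliest collision: t=2/5 between 0 and 1

Answer: 2/5 0 1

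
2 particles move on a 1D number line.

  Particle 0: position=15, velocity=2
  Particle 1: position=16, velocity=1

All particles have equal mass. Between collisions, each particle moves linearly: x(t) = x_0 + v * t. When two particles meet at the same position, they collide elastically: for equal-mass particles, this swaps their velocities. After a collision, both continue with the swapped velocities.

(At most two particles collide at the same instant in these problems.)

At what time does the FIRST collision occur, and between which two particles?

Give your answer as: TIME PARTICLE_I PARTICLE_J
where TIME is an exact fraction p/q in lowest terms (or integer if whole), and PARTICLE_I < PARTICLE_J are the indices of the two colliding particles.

Answer: 1 0 1

Derivation:
Pair (0,1): pos 15,16 vel 2,1 -> gap=1, closing at 1/unit, collide at t=1
Earliest collision: t=1 between 0 and 1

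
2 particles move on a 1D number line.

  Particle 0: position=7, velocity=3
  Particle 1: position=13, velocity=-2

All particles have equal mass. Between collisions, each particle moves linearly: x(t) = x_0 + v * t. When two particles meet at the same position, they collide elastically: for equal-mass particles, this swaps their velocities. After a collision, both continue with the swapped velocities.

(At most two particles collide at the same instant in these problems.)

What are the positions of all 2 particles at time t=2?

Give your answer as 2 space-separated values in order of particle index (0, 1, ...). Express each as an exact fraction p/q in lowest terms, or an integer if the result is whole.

Answer: 9 13

Derivation:
Collision at t=6/5: particles 0 and 1 swap velocities; positions: p0=53/5 p1=53/5; velocities now: v0=-2 v1=3
Advance to t=2 (no further collisions before then); velocities: v0=-2 v1=3; positions = 9 13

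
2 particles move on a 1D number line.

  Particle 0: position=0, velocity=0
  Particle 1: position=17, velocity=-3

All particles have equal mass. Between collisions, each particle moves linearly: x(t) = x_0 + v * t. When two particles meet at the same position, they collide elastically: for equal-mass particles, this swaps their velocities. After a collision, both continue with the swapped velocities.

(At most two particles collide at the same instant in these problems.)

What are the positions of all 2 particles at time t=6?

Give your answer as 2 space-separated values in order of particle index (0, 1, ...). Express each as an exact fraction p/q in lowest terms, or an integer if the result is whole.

Collision at t=17/3: particles 0 and 1 swap velocities; positions: p0=0 p1=0; velocities now: v0=-3 v1=0
Advance to t=6 (no further collisions before then); velocities: v0=-3 v1=0; positions = -1 0

Answer: -1 0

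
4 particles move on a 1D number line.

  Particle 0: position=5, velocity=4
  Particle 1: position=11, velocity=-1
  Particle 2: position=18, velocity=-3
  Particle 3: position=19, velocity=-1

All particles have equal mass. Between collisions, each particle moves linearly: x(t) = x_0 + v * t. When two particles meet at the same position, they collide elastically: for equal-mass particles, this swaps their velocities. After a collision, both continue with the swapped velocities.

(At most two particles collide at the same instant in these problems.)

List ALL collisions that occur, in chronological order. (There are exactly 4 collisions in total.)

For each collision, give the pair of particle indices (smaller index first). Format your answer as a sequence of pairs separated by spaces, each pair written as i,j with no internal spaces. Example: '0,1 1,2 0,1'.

Collision at t=6/5: particles 0 and 1 swap velocities; positions: p0=49/5 p1=49/5 p2=72/5 p3=89/5; velocities now: v0=-1 v1=4 v2=-3 v3=-1
Collision at t=13/7: particles 1 and 2 swap velocities; positions: p0=64/7 p1=87/7 p2=87/7 p3=120/7; velocities now: v0=-1 v1=-3 v2=4 v3=-1
Collision at t=14/5: particles 2 and 3 swap velocities; positions: p0=41/5 p1=48/5 p2=81/5 p3=81/5; velocities now: v0=-1 v1=-3 v2=-1 v3=4
Collision at t=7/2: particles 0 and 1 swap velocities; positions: p0=15/2 p1=15/2 p2=31/2 p3=19; velocities now: v0=-3 v1=-1 v2=-1 v3=4

Answer: 0,1 1,2 2,3 0,1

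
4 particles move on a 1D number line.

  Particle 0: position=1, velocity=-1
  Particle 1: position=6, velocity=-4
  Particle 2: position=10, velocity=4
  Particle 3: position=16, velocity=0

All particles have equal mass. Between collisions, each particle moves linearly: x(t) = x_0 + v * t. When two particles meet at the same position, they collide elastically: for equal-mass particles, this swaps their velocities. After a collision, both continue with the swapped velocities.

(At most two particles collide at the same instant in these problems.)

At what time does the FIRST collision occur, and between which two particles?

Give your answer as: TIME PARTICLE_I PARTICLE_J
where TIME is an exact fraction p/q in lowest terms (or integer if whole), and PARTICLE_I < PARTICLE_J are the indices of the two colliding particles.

Pair (0,1): pos 1,6 vel -1,-4 -> gap=5, closing at 3/unit, collide at t=5/3
Pair (1,2): pos 6,10 vel -4,4 -> not approaching (rel speed -8 <= 0)
Pair (2,3): pos 10,16 vel 4,0 -> gap=6, closing at 4/unit, collide at t=3/2
Earliest collision: t=3/2 between 2 and 3

Answer: 3/2 2 3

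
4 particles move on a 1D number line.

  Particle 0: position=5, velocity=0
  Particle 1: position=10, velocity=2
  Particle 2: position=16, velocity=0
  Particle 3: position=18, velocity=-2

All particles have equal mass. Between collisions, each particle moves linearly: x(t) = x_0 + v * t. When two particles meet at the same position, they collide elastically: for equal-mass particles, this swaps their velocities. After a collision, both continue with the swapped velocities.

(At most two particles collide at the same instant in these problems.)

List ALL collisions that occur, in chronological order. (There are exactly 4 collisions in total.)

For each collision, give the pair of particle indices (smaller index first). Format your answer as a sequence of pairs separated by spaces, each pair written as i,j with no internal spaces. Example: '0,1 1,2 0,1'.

Collision at t=1: particles 2 and 3 swap velocities; positions: p0=5 p1=12 p2=16 p3=16; velocities now: v0=0 v1=2 v2=-2 v3=0
Collision at t=2: particles 1 and 2 swap velocities; positions: p0=5 p1=14 p2=14 p3=16; velocities now: v0=0 v1=-2 v2=2 v3=0
Collision at t=3: particles 2 and 3 swap velocities; positions: p0=5 p1=12 p2=16 p3=16; velocities now: v0=0 v1=-2 v2=0 v3=2
Collision at t=13/2: particles 0 and 1 swap velocities; positions: p0=5 p1=5 p2=16 p3=23; velocities now: v0=-2 v1=0 v2=0 v3=2

Answer: 2,3 1,2 2,3 0,1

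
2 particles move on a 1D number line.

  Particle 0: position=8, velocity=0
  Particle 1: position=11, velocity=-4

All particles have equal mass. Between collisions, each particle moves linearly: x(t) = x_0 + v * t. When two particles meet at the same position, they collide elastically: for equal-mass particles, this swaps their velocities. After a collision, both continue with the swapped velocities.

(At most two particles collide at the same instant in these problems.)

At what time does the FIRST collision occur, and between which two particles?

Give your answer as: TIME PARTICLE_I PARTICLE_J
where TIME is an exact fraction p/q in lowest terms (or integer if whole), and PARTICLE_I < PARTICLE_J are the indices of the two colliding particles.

Answer: 3/4 0 1

Derivation:
Pair (0,1): pos 8,11 vel 0,-4 -> gap=3, closing at 4/unit, collide at t=3/4
Earliest collision: t=3/4 between 0 and 1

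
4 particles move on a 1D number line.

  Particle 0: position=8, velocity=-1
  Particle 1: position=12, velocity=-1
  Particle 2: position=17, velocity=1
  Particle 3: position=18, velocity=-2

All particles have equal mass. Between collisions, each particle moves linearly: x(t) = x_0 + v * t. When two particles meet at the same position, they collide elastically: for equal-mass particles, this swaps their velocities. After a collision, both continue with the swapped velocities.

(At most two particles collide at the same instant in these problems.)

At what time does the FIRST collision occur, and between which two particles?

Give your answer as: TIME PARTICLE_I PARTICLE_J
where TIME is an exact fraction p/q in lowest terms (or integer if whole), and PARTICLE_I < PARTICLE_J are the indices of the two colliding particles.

Pair (0,1): pos 8,12 vel -1,-1 -> not approaching (rel speed 0 <= 0)
Pair (1,2): pos 12,17 vel -1,1 -> not approaching (rel speed -2 <= 0)
Pair (2,3): pos 17,18 vel 1,-2 -> gap=1, closing at 3/unit, collide at t=1/3
Earliest collision: t=1/3 between 2 and 3

Answer: 1/3 2 3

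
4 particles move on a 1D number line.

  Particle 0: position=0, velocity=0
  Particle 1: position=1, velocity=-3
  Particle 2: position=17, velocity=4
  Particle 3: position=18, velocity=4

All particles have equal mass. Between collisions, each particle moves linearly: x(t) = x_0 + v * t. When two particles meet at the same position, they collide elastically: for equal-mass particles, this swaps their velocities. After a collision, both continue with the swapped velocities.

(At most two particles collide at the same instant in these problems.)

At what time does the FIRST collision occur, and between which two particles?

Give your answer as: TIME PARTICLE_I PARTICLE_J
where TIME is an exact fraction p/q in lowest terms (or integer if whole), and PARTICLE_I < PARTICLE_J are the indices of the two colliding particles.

Pair (0,1): pos 0,1 vel 0,-3 -> gap=1, closing at 3/unit, collide at t=1/3
Pair (1,2): pos 1,17 vel -3,4 -> not approaching (rel speed -7 <= 0)
Pair (2,3): pos 17,18 vel 4,4 -> not approaching (rel speed 0 <= 0)
Earliest collision: t=1/3 between 0 and 1

Answer: 1/3 0 1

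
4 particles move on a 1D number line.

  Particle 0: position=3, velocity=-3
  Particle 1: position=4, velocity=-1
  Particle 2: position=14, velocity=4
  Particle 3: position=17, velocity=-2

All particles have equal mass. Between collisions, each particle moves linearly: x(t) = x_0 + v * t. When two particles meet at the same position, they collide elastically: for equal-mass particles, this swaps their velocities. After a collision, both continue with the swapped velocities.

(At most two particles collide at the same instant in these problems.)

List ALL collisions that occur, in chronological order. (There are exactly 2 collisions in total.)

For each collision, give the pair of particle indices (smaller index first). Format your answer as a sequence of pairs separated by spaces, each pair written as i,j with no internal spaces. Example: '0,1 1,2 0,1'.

Collision at t=1/2: particles 2 and 3 swap velocities; positions: p0=3/2 p1=7/2 p2=16 p3=16; velocities now: v0=-3 v1=-1 v2=-2 v3=4
Collision at t=13: particles 1 and 2 swap velocities; positions: p0=-36 p1=-9 p2=-9 p3=66; velocities now: v0=-3 v1=-2 v2=-1 v3=4

Answer: 2,3 1,2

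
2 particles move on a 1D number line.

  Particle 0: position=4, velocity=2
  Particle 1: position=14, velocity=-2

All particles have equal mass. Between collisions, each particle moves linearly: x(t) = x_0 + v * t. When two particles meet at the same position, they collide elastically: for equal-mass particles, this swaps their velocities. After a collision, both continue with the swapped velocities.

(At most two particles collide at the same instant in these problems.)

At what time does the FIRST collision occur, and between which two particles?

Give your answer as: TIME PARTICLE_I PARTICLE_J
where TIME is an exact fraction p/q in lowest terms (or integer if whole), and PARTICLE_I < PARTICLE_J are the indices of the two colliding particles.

Answer: 5/2 0 1

Derivation:
Pair (0,1): pos 4,14 vel 2,-2 -> gap=10, closing at 4/unit, collide at t=5/2
Earliest collision: t=5/2 between 0 and 1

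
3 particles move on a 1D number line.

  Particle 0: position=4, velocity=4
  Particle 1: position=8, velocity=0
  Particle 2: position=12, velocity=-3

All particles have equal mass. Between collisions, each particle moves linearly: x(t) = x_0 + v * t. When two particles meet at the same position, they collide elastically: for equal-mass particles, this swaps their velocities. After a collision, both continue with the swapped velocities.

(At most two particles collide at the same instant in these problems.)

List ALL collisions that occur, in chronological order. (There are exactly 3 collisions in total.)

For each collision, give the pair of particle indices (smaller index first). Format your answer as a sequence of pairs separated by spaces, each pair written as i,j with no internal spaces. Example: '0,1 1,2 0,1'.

Collision at t=1: particles 0 and 1 swap velocities; positions: p0=8 p1=8 p2=9; velocities now: v0=0 v1=4 v2=-3
Collision at t=8/7: particles 1 and 2 swap velocities; positions: p0=8 p1=60/7 p2=60/7; velocities now: v0=0 v1=-3 v2=4
Collision at t=4/3: particles 0 and 1 swap velocities; positions: p0=8 p1=8 p2=28/3; velocities now: v0=-3 v1=0 v2=4

Answer: 0,1 1,2 0,1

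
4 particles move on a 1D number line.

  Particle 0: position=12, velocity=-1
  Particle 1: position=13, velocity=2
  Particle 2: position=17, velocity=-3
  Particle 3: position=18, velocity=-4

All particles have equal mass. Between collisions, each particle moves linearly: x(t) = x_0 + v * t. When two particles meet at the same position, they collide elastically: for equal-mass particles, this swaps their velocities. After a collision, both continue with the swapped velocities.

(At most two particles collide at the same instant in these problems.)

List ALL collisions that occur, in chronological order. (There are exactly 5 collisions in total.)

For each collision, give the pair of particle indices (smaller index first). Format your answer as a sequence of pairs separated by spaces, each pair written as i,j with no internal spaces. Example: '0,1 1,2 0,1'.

Answer: 1,2 2,3 1,2 0,1 1,2

Derivation:
Collision at t=4/5: particles 1 and 2 swap velocities; positions: p0=56/5 p1=73/5 p2=73/5 p3=74/5; velocities now: v0=-1 v1=-3 v2=2 v3=-4
Collision at t=5/6: particles 2 and 3 swap velocities; positions: p0=67/6 p1=29/2 p2=44/3 p3=44/3; velocities now: v0=-1 v1=-3 v2=-4 v3=2
Collision at t=1: particles 1 and 2 swap velocities; positions: p0=11 p1=14 p2=14 p3=15; velocities now: v0=-1 v1=-4 v2=-3 v3=2
Collision at t=2: particles 0 and 1 swap velocities; positions: p0=10 p1=10 p2=11 p3=17; velocities now: v0=-4 v1=-1 v2=-3 v3=2
Collision at t=5/2: particles 1 and 2 swap velocities; positions: p0=8 p1=19/2 p2=19/2 p3=18; velocities now: v0=-4 v1=-3 v2=-1 v3=2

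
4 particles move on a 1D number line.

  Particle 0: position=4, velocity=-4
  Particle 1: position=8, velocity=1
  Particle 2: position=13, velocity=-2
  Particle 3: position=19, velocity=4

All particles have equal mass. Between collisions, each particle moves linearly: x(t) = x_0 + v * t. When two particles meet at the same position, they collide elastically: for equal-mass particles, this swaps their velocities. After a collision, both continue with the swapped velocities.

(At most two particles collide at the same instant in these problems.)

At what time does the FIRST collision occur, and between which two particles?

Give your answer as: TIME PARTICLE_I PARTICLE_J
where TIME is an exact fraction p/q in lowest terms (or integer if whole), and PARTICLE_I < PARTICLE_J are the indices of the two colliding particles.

Pair (0,1): pos 4,8 vel -4,1 -> not approaching (rel speed -5 <= 0)
Pair (1,2): pos 8,13 vel 1,-2 -> gap=5, closing at 3/unit, collide at t=5/3
Pair (2,3): pos 13,19 vel -2,4 -> not approaching (rel speed -6 <= 0)
Earliest collision: t=5/3 between 1 and 2

Answer: 5/3 1 2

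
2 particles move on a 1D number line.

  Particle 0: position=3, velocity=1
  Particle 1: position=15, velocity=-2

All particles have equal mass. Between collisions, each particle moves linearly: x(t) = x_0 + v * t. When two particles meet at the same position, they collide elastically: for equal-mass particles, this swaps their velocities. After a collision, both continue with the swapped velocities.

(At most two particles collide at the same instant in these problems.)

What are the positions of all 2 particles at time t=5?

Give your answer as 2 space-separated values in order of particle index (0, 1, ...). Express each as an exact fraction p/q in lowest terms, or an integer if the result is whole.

Answer: 5 8

Derivation:
Collision at t=4: particles 0 and 1 swap velocities; positions: p0=7 p1=7; velocities now: v0=-2 v1=1
Advance to t=5 (no further collisions before then); velocities: v0=-2 v1=1; positions = 5 8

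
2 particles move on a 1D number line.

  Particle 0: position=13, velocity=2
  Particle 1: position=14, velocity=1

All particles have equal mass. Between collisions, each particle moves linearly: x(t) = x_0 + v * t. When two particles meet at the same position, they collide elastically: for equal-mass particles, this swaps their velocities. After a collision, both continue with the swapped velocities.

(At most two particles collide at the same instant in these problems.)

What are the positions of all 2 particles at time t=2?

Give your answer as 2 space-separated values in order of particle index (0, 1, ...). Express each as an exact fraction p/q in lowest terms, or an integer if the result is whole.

Collision at t=1: particles 0 and 1 swap velocities; positions: p0=15 p1=15; velocities now: v0=1 v1=2
Advance to t=2 (no further collisions before then); velocities: v0=1 v1=2; positions = 16 17

Answer: 16 17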